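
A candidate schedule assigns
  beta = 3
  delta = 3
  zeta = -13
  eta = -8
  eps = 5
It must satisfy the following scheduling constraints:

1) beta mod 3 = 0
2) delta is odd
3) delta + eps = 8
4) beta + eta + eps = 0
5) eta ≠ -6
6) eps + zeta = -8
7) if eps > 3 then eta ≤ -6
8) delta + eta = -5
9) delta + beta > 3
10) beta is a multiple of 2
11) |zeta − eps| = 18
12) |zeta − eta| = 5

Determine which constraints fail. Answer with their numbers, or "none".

1) 3 mod 3 = 0 — holds.
2) delta = 3 is odd — holds.
3) delta + eps = 3 + 5 = 8 — holds.
4) beta + eta + eps = 3 + (-8) + 5 = 0 — holds.
5) eta = -8, and -8 ≠ -6 — holds.
6) eps + zeta = 5 + (-13) = -8 — holds.
7) eps = 5 > 3, so we need eta ≤ -6; eta = -8 ≤ -6 — holds.
8) delta + eta = 3 + (-8) = -5 — holds.
9) delta + beta = 3 + 3 = 6; 6 > 3 — holds.
10) 3 = 2×1 + 1, so 2 does not divide 3 — does not hold.
11) |-13 − 5| = 18 — holds.
12) |-13 − (-8)| = 5 — holds.

Violated: 10.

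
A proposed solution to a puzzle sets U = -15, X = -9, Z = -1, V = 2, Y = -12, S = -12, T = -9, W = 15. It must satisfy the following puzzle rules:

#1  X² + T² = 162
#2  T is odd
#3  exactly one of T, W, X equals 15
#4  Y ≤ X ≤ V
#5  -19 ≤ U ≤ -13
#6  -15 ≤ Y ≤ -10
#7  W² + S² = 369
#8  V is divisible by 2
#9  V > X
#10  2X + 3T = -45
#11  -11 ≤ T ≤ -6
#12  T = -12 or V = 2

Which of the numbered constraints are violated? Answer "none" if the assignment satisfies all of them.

#1 X² + T² = (-9)² + (-9)² = 81 + 81 = 162 — holds.
#2 T = -9 is odd — holds.
#3 T=-9, W=15, X=-9; 1 of them equals 15 — holds.
#4 values -12 ≤ -9 ≤ 2 — holds.
#5 U = -15 lies in [-19, -13] — holds.
#6 Y = -12 lies in [-15, -10] — holds.
#7 W² + S² = 15² + (-12)² = 225 + 144 = 369 — holds.
#8 2 / 2 = 1, so 2 divides 2 — holds.
#9 V = 2, X = -9; 2 > -9 — holds.
#10 2X + 3T = 2(-9) + 3(-9) = -45 — holds.
#11 T = -9 lies in [-11, -6] — holds.
#12 T = -9 ≠ -12, but V = 2 = 2 (second disjunct) — holds.

All constraints are satisfied.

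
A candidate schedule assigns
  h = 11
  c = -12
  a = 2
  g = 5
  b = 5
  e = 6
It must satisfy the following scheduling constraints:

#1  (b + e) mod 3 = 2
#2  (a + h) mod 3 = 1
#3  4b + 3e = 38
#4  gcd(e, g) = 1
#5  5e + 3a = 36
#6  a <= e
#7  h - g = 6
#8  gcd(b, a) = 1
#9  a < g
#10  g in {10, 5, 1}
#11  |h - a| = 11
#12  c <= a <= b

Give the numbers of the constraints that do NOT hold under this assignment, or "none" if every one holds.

Violated: 11.

#1 b + e = 11; 11 mod 3 = 2  ✔
#2 a + h = 13; 13 mod 3 = 1  ✔
#3 4b + 3e = 4(5) + 3(6) = 38  ✔
#4 gcd(6, 5) = 1  ✔
#5 5e + 3a = 5(6) + 3(2) = 36  ✔
#6 a = 2, e = 6; 2 ≤ 6  ✔
#7 h - g = 11 - 5 = 6  ✔
#8 gcd(5, 2) = 1  ✔
#9 a = 2, g = 5; 2 < 5  ✔
#10 g = 5 is in {10, 5, 1}  ✔
#11 |11 - 2| = 9, not 11  ✘
#12 values -12 <= 2 <= 5  ✔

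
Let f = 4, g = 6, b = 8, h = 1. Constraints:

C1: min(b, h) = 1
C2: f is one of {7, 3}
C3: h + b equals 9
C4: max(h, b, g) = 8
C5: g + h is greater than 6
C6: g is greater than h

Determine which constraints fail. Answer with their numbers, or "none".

C1: min(8, 1) = 1 — OK.
C2: f = 4 is not in {7, 3} — violated.
C3: h + b = 1 + 8 = 9 — OK.
C4: max(1, 8, 6) = 8 — OK.
C5: g + h = 6 + 1 = 7; 7 > 6 — OK.
C6: g = 6, h = 1; 6 > 1 — OK.

No — constraint 2 is not satisfied.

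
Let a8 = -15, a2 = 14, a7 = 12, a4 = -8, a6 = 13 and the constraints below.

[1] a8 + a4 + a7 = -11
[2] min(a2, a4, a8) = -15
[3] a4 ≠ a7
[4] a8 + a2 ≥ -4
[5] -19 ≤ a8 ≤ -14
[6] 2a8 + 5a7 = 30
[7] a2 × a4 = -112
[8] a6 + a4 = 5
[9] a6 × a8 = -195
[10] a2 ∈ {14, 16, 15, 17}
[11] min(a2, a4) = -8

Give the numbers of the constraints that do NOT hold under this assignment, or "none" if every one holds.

[1] a8 + a4 + a7 = -15 + (-8) + 12 = -11 — satisfied.
[2] min(14, -8, -15) = -15 — satisfied.
[3] a4 = -8, a7 = 12; distinct — satisfied.
[4] a8 + a2 = -15 + 14 = -1; -1 ≥ -4 — satisfied.
[5] a8 = -15 lies in [-19, -14] — satisfied.
[6] 2a8 + 5a7 = 2(-15) + 5(12) = 30 — satisfied.
[7] a2 × a4 = 14 × (-8) = -112 — satisfied.
[8] a6 + a4 = 13 + (-8) = 5 — satisfied.
[9] a6 × a8 = 13 × (-15) = -195 — satisfied.
[10] a2 = 14 is in {14, 16, 15, 17} — satisfied.
[11] min(14, -8) = -8 — satisfied.

The assignment satisfies every constraint.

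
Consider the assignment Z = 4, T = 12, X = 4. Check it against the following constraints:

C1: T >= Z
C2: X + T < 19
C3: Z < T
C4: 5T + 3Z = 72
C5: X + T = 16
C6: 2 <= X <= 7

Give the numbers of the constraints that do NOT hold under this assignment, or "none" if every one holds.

No violations.

C1: T = 12, Z = 4; 12 ≥ 4 — holds.
C2: X + T = 4 + 12 = 16; 16 < 19 — holds.
C3: Z = 4, T = 12; 4 < 12 — holds.
C4: 5T + 3Z = 5(12) + 3(4) = 72 — holds.
C5: X + T = 4 + 12 = 16 — holds.
C6: X = 4 lies in [2, 7] — holds.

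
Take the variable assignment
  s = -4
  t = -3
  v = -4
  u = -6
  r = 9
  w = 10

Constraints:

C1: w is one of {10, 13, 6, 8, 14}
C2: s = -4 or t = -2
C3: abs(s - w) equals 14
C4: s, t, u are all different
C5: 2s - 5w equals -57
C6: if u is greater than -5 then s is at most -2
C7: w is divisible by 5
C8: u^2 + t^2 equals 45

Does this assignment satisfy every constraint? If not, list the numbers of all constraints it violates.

C1: w = 10 is in {10, 13, 6, 8, 14}  true
C2: s = -4 = -4 (first disjunct)  true
C3: abs(-4 - 10) = 14  true
C4: values -4, -3, -6 are pairwise distinct  true
C5: 2s - 5w = 2(-4) - 5(10) = -58, not -57  false
C6: u = -6, not > -5; antecedent false, conditional vacuously true  true
C7: 10 / 5 = 2, so 5 divides 10  true
C8: u^2 + t^2 = (-6)^2 + (-3)^2 = 36 + 9 = 45  true

The assignment fails constraint 5.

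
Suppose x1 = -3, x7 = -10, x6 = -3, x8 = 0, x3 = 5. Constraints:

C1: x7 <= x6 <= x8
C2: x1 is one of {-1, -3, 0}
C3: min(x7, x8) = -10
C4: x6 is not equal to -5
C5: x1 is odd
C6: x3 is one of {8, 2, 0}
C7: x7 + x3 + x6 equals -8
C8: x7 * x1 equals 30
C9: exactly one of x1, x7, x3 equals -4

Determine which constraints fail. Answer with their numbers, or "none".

C1: values -10 <= -3 <= 0  ✔
C2: x1 = -3 is in {-1, -3, 0}  ✔
C3: min(-10, 0) = -10  ✔
C4: x6 = -3, and -3 ≠ -5  ✔
C5: x1 = -3 is odd  ✔
C6: x3 = 5 is not in {8, 2, 0}  ✘
C7: x7 + x3 + x6 = -10 + 5 + (-3) = -8  ✔
C8: x7 * x1 = -10 * (-3) = 30  ✔
C9: x1=-3, x7=-10, x3=5; 0 of them equal -4, not exactly one  ✘

Constraints 6 and 9 are violated.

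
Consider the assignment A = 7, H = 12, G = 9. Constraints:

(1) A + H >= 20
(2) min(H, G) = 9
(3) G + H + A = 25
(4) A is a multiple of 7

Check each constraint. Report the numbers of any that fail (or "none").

Violated: 1, 3.

(1) A + H = 7 + 12 = 19; 19 < 20, bound 20 not met — fails.
(2) min(12, 9) = 9 — holds.
(3) G + H + A = 9 + 12 + 7 = 28, not 25 — fails.
(4) 7 / 7 = 1, so 7 divides 7 — holds.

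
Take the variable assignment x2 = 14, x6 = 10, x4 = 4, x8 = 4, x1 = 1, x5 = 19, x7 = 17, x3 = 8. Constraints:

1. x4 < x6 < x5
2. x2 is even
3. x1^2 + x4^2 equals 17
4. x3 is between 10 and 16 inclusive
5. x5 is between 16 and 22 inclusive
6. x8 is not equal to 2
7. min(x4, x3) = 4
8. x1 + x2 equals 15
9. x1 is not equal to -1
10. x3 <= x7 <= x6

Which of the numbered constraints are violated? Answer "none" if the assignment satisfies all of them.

Constraints 4 and 10 do not hold.

1. values 4 < 10 < 19 — satisfied.
2. x2 = 14 is even — satisfied.
3. x1^2 + x4^2 = 1^2 + 4^2 = 1 + 16 = 17 — satisfied.
4. x3 = 8 is outside [10, 16] — violated.
5. x5 = 19 lies in [16, 22] — satisfied.
6. x8 = 4, and 4 ≠ 2 — satisfied.
7. min(4, 8) = 4 — satisfied.
8. x1 + x2 = 1 + 14 = 15 — satisfied.
9. x1 = 1, and 1 ≠ -1 — satisfied.
10. values 8, 17, 10; x7 = 17 is not <= x6 = 10 — violated.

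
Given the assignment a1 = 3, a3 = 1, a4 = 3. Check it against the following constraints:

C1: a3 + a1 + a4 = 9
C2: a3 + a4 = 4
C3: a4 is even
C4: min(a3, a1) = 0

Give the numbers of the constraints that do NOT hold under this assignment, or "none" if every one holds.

C1: a3 + a1 + a4 = 1 + 3 + 3 = 7, not 9  ✘
C2: a3 + a4 = 1 + 3 = 4  ✔
C3: a4 = 3 is odd  ✘
C4: min(1, 3) = 1, not 0  ✘

Violated: 1, 3, and 4.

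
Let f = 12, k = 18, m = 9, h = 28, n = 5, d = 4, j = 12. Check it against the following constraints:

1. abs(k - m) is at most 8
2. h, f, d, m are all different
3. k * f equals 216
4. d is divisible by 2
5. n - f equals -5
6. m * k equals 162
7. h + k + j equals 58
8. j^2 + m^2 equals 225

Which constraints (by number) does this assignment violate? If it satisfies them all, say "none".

Constraints 1 and 5 are violated.

1. abs(18 - 9) = 9; 9 > 8, exceeds bound 8  fails
2. values 28, 12, 4, 9 are pairwise distinct  holds
3. k * f = 18 * 12 = 216  holds
4. 4 / 2 = 2, so 2 divides 4  holds
5. n - f = 5 - 12 = -7, not -5  fails
6. m * k = 9 * 18 = 162  holds
7. h + k + j = 28 + 18 + 12 = 58  holds
8. j^2 + m^2 = 12^2 + 9^2 = 144 + 81 = 225  holds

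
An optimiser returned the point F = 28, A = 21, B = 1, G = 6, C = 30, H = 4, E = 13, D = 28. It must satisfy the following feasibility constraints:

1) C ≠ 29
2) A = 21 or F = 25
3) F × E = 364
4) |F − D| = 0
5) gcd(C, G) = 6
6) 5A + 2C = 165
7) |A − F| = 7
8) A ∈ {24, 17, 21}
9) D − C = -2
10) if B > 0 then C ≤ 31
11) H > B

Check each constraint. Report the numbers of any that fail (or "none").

1) C = 30, and 30 ≠ 29 — satisfied.
2) A = 21 = 21 (first disjunct) — satisfied.
3) F × E = 28 × 13 = 364 — satisfied.
4) |28 − 28| = 0 — satisfied.
5) gcd(30, 6) = 6 — satisfied.
6) 5A + 2C = 5(21) + 2(30) = 165 — satisfied.
7) |21 − 28| = 7 — satisfied.
8) A = 21 is in {24, 17, 21} — satisfied.
9) D − C = 28 − 30 = -2 — satisfied.
10) B = 1 > 0, so we need C ≤ 31; C = 30 ≤ 31 — satisfied.
11) H = 4, B = 1; 4 > 1 — satisfied.

All constraints are satisfied.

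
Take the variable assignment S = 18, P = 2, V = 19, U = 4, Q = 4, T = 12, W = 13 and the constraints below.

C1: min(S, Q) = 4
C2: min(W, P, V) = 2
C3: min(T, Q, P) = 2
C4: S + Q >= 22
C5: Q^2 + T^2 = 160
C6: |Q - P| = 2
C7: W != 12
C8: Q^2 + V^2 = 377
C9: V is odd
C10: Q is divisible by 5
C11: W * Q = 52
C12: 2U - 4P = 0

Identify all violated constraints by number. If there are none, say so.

C1: min(18, 4) = 4  true
C2: min(13, 2, 19) = 2  true
C3: min(12, 4, 2) = 2  true
C4: S + Q = 18 + 4 = 22; 22 ≥ 22  true
C5: Q^2 + T^2 = 4^2 + 12^2 = 16 + 144 = 160  true
C6: |4 - 2| = 2  true
C7: W = 13, and 13 ≠ 12  true
C8: Q^2 + V^2 = 4^2 + 19^2 = 16 + 361 = 377  true
C9: V = 19 is odd  true
C10: 4 = 5*0 + 4, so 5 does not divide 4  false
C11: W * Q = 13 * 4 = 52  true
C12: 2U - 4P = 2(4) - 4(2) = 0  true

The assignment fails constraint 10.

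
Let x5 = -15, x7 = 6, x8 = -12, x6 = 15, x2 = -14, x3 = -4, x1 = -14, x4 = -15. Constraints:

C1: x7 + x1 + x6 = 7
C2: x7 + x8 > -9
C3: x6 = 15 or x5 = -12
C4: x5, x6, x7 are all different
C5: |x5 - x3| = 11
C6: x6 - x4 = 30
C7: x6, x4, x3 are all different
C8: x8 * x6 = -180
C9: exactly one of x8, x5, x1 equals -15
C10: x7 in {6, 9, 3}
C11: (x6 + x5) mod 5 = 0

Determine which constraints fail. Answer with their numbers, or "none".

Yes — all constraints hold.

C1: x7 + x1 + x6 = 6 + (-14) + 15 = 7  ✓
C2: x7 + x8 = 6 + (-12) = -6; -6 > -9  ✓
C3: x6 = 15 = 15 (first disjunct)  ✓
C4: values -15, 15, 6 are pairwise distinct  ✓
C5: |-15 - (-4)| = 11  ✓
C6: x6 - x4 = 15 - (-15) = 30  ✓
C7: values 15, -15, -4 are pairwise distinct  ✓
C8: x8 * x6 = -12 * 15 = -180  ✓
C9: x8=-12, x5=-15, x1=-14; 1 of them equals -15  ✓
C10: x7 = 6 is in {6, 9, 3}  ✓
C11: x6 + x5 = 0; 0 mod 5 = 0  ✓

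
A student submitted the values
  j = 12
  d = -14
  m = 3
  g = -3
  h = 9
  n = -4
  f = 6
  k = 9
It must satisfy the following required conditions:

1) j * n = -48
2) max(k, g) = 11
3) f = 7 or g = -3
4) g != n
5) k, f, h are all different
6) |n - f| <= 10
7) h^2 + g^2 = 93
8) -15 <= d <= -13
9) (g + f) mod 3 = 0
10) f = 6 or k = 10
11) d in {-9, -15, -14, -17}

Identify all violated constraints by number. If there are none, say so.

Violated: 2, 5, and 7.

1) j * n = 12 * (-4) = -48  OK
2) max(9, -3) = 9, not 11  FAIL
3) f = 6 ≠ 7, but g = -3 = -3 (second disjunct)  OK
4) g = -3, n = -4; distinct  OK
5) k = h = 9, not all different  FAIL
6) |-4 - 6| = 10; 10 ≤ 10  OK
7) h^2 + g^2 = 9^2 + (-3)^2 = 81 + 9 = 90, not 93  FAIL
8) d = -14 lies in [-15, -13]  OK
9) g + f = 3; 3 mod 3 = 0  OK
10) f = 6 = 6 (first disjunct)  OK
11) d = -14 is in {-9, -15, -14, -17}  OK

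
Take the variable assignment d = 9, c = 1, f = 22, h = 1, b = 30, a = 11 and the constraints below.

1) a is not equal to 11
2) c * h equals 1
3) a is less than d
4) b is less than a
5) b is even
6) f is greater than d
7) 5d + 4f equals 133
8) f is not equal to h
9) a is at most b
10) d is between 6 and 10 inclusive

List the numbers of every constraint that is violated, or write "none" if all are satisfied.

No — constraints 1, 3, and 4 are not satisfied.

1) a = 11, but 11 is required to differ — fails.
2) c * h = 1 * 1 = 1 — holds.
3) a = 11, d = 9; 11 ≥ 9 (want <) — fails.
4) b = 30, a = 11; 30 ≥ 11 (want <) — fails.
5) b = 30 is even — holds.
6) f = 22, d = 9; 22 > 9 — holds.
7) 5d + 4f = 5(9) + 4(22) = 133 — holds.
8) f = 22, h = 1; distinct — holds.
9) a = 11, b = 30; 11 ≤ 30 — holds.
10) d = 9 lies in [6, 10] — holds.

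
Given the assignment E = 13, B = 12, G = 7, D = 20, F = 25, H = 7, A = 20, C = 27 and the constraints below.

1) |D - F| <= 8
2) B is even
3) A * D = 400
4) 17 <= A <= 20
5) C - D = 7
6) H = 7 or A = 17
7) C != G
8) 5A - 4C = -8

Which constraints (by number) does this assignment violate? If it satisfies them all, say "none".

None — every constraint holds.

1) |20 - 25| = 5; 5 ≤ 8  holds
2) B = 12 is even  holds
3) A * D = 20 * 20 = 400  holds
4) A = 20 lies in [17, 20]  holds
5) C - D = 27 - 20 = 7  holds
6) H = 7 = 7 (first disjunct)  holds
7) C = 27, G = 7; distinct  holds
8) 5A - 4C = 5(20) - 4(27) = -8  holds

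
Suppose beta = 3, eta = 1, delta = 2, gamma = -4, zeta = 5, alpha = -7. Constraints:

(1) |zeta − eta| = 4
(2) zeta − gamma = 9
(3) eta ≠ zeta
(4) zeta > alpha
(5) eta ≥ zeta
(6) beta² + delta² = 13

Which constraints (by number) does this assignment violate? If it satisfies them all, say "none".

(1) |5 − 1| = 4 — holds.
(2) zeta − gamma = 5 − (-4) = 9 — holds.
(3) eta = 1, zeta = 5; distinct — holds.
(4) zeta = 5, alpha = -7; 5 > -7 — holds.
(5) eta = 1, zeta = 5; 1 < 5 (want ≥) — fails.
(6) beta² + delta² = 3² + 2² = 9 + 4 = 13 — holds.

Constraint 5 does not hold.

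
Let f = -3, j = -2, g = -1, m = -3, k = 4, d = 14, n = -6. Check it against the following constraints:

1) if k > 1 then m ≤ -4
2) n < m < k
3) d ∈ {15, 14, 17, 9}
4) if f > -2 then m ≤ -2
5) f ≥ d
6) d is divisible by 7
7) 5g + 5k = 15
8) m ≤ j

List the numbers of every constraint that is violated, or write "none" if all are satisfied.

1) k = 4 > 1, so we need m ≤ -4; but m = -3 > -4  ✗
2) values -6 < -3 < 4  ✓
3) d = 14 is in {15, 14, 17, 9}  ✓
4) f = -3, not > -2; antecedent false, conditional vacuously true  ✓
5) f = -3, d = 14; -3 < 14 (want ≥)  ✗
6) 14 / 7 = 2, so 7 divides 14  ✓
7) 5g + 5k = 5(-1) + 5(4) = 15  ✓
8) m = -3, j = -2; -3 ≤ -2  ✓

No — constraints 1, 5 are not satisfied.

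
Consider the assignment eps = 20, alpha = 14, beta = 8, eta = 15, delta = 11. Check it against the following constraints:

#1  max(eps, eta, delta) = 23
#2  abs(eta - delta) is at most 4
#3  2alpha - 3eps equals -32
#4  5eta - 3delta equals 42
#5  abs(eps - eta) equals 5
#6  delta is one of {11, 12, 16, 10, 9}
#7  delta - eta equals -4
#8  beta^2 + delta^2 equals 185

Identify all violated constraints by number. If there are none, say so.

Constraint 1 does not hold.

#1 max(20, 15, 11) = 20, not 23  false
#2 abs(15 - 11) = 4; 4 ≤ 4  true
#3 2alpha - 3eps = 2(14) - 3(20) = -32  true
#4 5eta - 3delta = 5(15) - 3(11) = 42  true
#5 abs(20 - 15) = 5  true
#6 delta = 11 is in {11, 12, 16, 10, 9}  true
#7 delta - eta = 11 - 15 = -4  true
#8 beta^2 + delta^2 = 8^2 + 11^2 = 64 + 121 = 185  true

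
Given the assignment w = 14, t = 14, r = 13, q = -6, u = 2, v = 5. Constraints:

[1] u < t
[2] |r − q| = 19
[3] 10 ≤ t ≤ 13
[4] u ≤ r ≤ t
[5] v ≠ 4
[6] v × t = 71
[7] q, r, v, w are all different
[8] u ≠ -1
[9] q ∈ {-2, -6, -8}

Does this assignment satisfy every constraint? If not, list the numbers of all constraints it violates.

Constraints 3 and 6 do not hold.

[1] u = 2, t = 14; 2 < 14 — OK.
[2] |13 − (-6)| = 19 — OK.
[3] t = 14 is outside [10, 13] — violated.
[4] values 2 ≤ 13 ≤ 14 — OK.
[5] v = 5, and 5 ≠ 4 — OK.
[6] v × t = 5 × 14 = 70, not 71 — violated.
[7] values -6, 13, 5, 14 are pairwise distinct — OK.
[8] u = 2, and 2 ≠ -1 — OK.
[9] q = -6 is in {-2, -6, -8} — OK.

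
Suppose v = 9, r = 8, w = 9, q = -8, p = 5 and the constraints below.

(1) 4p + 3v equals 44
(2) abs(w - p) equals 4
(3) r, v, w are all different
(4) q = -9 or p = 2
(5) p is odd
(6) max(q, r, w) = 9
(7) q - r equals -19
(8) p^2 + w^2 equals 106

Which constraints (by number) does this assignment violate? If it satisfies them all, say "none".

The assignment fails constraints 1, 3, 4, and 7.

(1) 4p + 3v = 4(5) + 3(9) = 47, not 44  false
(2) abs(9 - 5) = 4  true
(3) v = w = 9, not all different  false
(4) q = -8 ≠ -9 and p = 5 ≠ 2; both disjuncts false  false
(5) p = 5 is odd  true
(6) max(-8, 8, 9) = 9  true
(7) q - r = -8 - 8 = -16, not -19  false
(8) p^2 + w^2 = 5^2 + 9^2 = 25 + 81 = 106  true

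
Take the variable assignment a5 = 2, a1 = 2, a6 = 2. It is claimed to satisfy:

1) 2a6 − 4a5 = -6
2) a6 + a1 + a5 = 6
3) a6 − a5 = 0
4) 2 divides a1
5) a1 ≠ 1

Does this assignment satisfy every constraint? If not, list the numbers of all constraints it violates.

Violated: 1.

1) 2a6 − 4a5 = 2(2) − 4(2) = -4, not -6  no
2) a6 + a1 + a5 = 2 + 2 + 2 = 6  yes
3) a6 − a5 = 2 − 2 = 0  yes
4) 2 / 2 = 1, so 2 divides 2  yes
5) a1 = 2, and 2 ≠ 1  yes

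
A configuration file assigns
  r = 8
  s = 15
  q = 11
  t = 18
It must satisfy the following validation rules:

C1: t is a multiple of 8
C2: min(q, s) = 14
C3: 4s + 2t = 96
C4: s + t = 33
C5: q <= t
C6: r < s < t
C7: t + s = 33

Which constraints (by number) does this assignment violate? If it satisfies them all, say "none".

Constraints 1 and 2 do not hold.

C1: 18 = 8*2 + 2, so 8 does not divide 18  fails
C2: min(11, 15) = 11, not 14  fails
C3: 4s + 2t = 4(15) + 2(18) = 96  holds
C4: s + t = 15 + 18 = 33  holds
C5: q = 11, t = 18; 11 ≤ 18  holds
C6: values 8 < 15 < 18  holds
C7: t + s = 18 + 15 = 33  holds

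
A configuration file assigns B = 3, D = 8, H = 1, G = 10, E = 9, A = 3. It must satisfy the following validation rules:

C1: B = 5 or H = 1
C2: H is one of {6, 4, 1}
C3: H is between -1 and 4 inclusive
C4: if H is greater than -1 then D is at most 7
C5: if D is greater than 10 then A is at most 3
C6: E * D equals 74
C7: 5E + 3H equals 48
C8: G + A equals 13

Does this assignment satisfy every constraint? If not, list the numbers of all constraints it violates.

C1: B = 3 ≠ 5, but H = 1 = 1 (second disjunct)  holds
C2: H = 1 is in {6, 4, 1}  holds
C3: H = 1 lies in [-1, 4]  holds
C4: H = 1 > -1, so we need D ≤ 7; but D = 8 > 7  fails
C5: D = 8, not > 10; antecedent false, conditional vacuously true  holds
C6: E * D = 9 * 8 = 72, not 74  fails
C7: 5E + 3H = 5(9) + 3(1) = 48  holds
C8: G + A = 10 + 3 = 13  holds

Constraints 4 and 6 are violated.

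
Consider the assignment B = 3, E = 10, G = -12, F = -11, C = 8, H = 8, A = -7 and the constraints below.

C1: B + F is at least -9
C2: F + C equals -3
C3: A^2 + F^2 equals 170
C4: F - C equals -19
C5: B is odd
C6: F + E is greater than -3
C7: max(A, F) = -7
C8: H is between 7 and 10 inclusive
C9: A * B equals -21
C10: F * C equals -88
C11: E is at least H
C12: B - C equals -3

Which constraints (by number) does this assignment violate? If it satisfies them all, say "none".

C1: B + F = 3 + (-11) = -8; -8 ≥ -9 — holds.
C2: F + C = -11 + 8 = -3 — holds.
C3: A^2 + F^2 = (-7)^2 + (-11)^2 = 49 + 121 = 170 — holds.
C4: F - C = -11 - 8 = -19 — holds.
C5: B = 3 is odd — holds.
C6: F + E = -11 + 10 = -1; -1 > -3 — holds.
C7: max(-7, -11) = -7 — holds.
C8: H = 8 lies in [7, 10] — holds.
C9: A * B = -7 * 3 = -21 — holds.
C10: F * C = -11 * 8 = -88 — holds.
C11: E = 10, H = 8; 10 ≥ 8 — holds.
C12: B - C = 3 - 8 = -5, not -3 — does not hold.

Constraint 12 does not hold.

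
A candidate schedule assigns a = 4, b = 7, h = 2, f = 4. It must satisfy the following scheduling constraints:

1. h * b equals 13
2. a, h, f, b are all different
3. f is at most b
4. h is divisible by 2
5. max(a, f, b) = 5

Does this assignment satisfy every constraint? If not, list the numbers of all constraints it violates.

1. h * b = 2 * 7 = 14, not 13 — violated.
2. a = f = 4, not all different — violated.
3. f = 4, b = 7; 4 ≤ 7 — satisfied.
4. 2 / 2 = 1, so 2 divides 2 — satisfied.
5. max(4, 4, 7) = 7, not 5 — violated.

The assignment fails constraints 1, 2, 5.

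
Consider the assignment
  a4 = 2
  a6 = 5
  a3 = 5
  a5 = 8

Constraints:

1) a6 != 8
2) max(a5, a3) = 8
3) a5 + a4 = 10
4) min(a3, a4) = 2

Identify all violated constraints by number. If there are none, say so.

1) a6 = 5, and 5 ≠ 8 — holds.
2) max(8, 5) = 8 — holds.
3) a5 + a4 = 8 + 2 = 10 — holds.
4) min(5, 2) = 2 — holds.

None — every constraint holds.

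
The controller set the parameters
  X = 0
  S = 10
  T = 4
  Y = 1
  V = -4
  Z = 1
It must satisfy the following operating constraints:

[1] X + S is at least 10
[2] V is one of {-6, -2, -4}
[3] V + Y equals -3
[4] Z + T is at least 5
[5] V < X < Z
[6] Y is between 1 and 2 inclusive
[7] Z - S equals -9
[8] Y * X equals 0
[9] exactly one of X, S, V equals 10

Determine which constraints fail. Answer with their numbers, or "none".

No violations.

[1] X + S = 0 + 10 = 10; 10 ≥ 10 — holds.
[2] V = -4 is in {-6, -2, -4} — holds.
[3] V + Y = -4 + 1 = -3 — holds.
[4] Z + T = 1 + 4 = 5; 5 ≥ 5 — holds.
[5] values -4 < 0 < 1 — holds.
[6] Y = 1 lies in [1, 2] — holds.
[7] Z - S = 1 - 10 = -9 — holds.
[8] Y * X = 1 * 0 = 0 — holds.
[9] X=0, S=10, V=-4; 1 of them equals 10 — holds.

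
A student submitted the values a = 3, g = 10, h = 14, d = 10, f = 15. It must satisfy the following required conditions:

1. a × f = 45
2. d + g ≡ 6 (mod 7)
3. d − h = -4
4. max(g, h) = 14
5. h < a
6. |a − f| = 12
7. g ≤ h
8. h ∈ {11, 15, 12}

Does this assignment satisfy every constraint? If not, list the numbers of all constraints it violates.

1. a × f = 3 × 15 = 45 — OK.
2. d + g = 20; 20 mod 7 = 6 — OK.
3. d − h = 10 − 14 = -4 — OK.
4. max(10, 14) = 14 — OK.
5. h = 14, a = 3; 14 ≥ 3 (want <) — violated.
6. |3 − 15| = 12 — OK.
7. g = 10, h = 14; 10 ≤ 14 — OK.
8. h = 14 is not in {11, 15, 12} — violated.

No — constraints 5 and 8 are not satisfied.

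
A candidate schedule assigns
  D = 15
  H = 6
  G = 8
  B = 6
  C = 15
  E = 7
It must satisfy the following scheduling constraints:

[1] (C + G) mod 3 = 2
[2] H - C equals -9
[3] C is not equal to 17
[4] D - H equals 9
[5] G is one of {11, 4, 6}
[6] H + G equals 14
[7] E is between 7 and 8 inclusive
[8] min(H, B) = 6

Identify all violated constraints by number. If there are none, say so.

[1] C + G = 23; 23 mod 3 = 2  true
[2] H - C = 6 - 15 = -9  true
[3] C = 15, and 15 ≠ 17  true
[4] D - H = 15 - 6 = 9  true
[5] G = 8 is not in {11, 4, 6}  false
[6] H + G = 6 + 8 = 14  true
[7] E = 7 lies in [7, 8]  true
[8] min(6, 6) = 6  true

Constraint 5 does not hold.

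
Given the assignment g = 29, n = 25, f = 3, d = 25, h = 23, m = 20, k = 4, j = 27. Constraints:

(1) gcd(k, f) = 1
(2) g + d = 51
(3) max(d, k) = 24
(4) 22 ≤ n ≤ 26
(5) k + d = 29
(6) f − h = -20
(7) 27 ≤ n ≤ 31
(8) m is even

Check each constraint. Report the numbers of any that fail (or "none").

(1) gcd(4, 3) = 1  holds
(2) g + d = 29 + 25 = 54, not 51  fails
(3) max(25, 4) = 25, not 24  fails
(4) n = 25 lies in [22, 26]  holds
(5) k + d = 4 + 25 = 29  holds
(6) f − h = 3 − 23 = -20  holds
(7) n = 25 is outside [27, 31]  fails
(8) m = 20 is even  holds

Constraints 2, 3, and 7 do not hold.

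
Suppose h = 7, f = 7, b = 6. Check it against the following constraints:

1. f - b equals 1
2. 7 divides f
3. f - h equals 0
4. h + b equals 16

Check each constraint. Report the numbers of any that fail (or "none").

1. f - b = 7 - 6 = 1 — satisfied.
2. 7 / 7 = 1, so 7 divides 7 — satisfied.
3. f - h = 7 - 7 = 0 — satisfied.
4. h + b = 7 + 6 = 13, not 16 — violated.

Violated: 4.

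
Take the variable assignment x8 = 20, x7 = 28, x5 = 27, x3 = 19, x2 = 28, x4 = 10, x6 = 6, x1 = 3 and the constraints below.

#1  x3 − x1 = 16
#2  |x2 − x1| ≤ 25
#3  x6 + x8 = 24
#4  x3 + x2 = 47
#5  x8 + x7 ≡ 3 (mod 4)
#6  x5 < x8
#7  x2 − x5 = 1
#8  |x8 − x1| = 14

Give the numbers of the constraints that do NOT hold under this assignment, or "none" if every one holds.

Constraints 3, 5, 6, and 8 are violated.

#1 x3 − x1 = 19 − 3 = 16 — holds.
#2 |28 − 3| = 25; 25 ≤ 25 — holds.
#3 x6 + x8 = 6 + 20 = 26, not 24 — does not hold.
#4 x3 + x2 = 19 + 28 = 47 — holds.
#5 x8 + x7 = 48; 48 mod 4 = 0, not 3 — does not hold.
#6 x5 = 27, x8 = 20; 27 ≥ 20 (want <) — does not hold.
#7 x2 − x5 = 28 − 27 = 1 — holds.
#8 |20 − 3| = 17, not 14 — does not hold.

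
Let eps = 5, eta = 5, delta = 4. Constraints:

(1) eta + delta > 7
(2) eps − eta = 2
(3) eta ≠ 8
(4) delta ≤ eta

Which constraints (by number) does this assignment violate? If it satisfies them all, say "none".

(1) eta + delta = 5 + 4 = 9; 9 > 7  holds
(2) eps − eta = 5 − 5 = 0, not 2  fails
(3) eta = 5, and 5 ≠ 8  holds
(4) delta = 4, eta = 5; 4 ≤ 5  holds

The assignment fails constraint 2.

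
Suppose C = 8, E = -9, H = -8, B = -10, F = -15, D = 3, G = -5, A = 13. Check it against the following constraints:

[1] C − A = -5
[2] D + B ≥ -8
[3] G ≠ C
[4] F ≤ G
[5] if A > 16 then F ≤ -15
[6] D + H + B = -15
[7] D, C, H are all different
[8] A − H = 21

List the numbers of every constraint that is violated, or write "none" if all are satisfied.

[1] C − A = 8 − 13 = -5  yes
[2] D + B = 3 + (-10) = -7; -7 ≥ -8  yes
[3] G = -5, C = 8; distinct  yes
[4] F = -15, G = -5; -15 ≤ -5  yes
[5] A = 13, not > 16; antecedent false, conditional vacuously true  yes
[6] D + H + B = 3 + (-8) + (-10) = -15  yes
[7] values 3, 8, -8 are pairwise distinct  yes
[8] A − H = 13 − (-8) = 21  yes

All constraints are satisfied.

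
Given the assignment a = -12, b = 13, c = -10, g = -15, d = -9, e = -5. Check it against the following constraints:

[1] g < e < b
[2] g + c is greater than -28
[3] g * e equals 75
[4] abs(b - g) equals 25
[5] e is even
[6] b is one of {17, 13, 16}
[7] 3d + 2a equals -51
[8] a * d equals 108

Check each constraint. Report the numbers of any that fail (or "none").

The assignment fails constraints 4 and 5.

[1] values -15 < -5 < 13 — holds.
[2] g + c = -15 + (-10) = -25; -25 > -28 — holds.
[3] g * e = -15 * (-5) = 75 — holds.
[4] abs(13 - (-15)) = 28, not 25 — does not hold.
[5] e = -5 is odd — does not hold.
[6] b = 13 is in {17, 13, 16} — holds.
[7] 3d + 2a = 3(-9) + 2(-12) = -51 — holds.
[8] a * d = -12 * (-9) = 108 — holds.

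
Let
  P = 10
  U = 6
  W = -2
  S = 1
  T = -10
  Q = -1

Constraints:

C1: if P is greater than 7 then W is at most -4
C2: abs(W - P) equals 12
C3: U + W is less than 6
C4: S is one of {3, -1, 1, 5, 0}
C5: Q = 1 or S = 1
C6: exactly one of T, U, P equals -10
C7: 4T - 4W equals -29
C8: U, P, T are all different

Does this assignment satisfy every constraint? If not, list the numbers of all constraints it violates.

The assignment fails constraints 1, 7.

C1: P = 10 > 7, so we need W ≤ -4; but W = -2 > -4 — violated.
C2: abs(-2 - 10) = 12 — OK.
C3: U + W = 6 + (-2) = 4; 4 < 6 — OK.
C4: S = 1 is in {3, -1, 1, 5, 0} — OK.
C5: Q = -1 ≠ 1, but S = 1 = 1 (second disjunct) — OK.
C6: T=-10, U=6, P=10; 1 of them equals -10 — OK.
C7: 4T - 4W = 4(-10) - 4(-2) = -32, not -29 — violated.
C8: values 6, 10, -10 are pairwise distinct — OK.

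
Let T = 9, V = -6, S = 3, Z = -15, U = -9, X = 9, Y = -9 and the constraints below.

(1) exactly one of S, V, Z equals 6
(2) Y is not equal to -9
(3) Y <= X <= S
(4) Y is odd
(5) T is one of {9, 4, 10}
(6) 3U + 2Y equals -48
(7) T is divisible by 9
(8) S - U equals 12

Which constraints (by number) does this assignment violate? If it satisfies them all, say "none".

(1) S=3, V=-6, Z=-15; 0 of them equal 6, not exactly one — violated.
(2) Y = -9, but -9 is required to differ — violated.
(3) values -9, 9, 3; X = 9 is not <= S = 3 — violated.
(4) Y = -9 is odd — OK.
(5) T = 9 is in {9, 4, 10} — OK.
(6) 3U + 2Y = 3(-9) + 2(-9) = -45, not -48 — violated.
(7) 9 / 9 = 1, so 9 divides 9 — OK.
(8) S - U = 3 - (-9) = 12 — OK.

Violated: 1, 2, 3, and 6.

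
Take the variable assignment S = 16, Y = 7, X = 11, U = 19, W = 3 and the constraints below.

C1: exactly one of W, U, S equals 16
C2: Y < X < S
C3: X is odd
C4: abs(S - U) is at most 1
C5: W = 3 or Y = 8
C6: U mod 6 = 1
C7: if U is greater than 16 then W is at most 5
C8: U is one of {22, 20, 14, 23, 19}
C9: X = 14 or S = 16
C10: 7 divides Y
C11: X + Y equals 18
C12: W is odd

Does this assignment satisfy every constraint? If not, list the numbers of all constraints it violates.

Violated: 4.

C1: W=3, U=19, S=16; 1 of them equals 16 — satisfied.
C2: values 7 < 11 < 16 — satisfied.
C3: X = 11 is odd — satisfied.
C4: abs(16 - 19) = 3; 3 > 1, exceeds bound 1 — violated.
C5: W = 3 = 3 (first disjunct) — satisfied.
C6: 19 mod 6 = 1 — satisfied.
C7: U = 19 > 16, so we need W ≤ 5; W = 3 ≤ 5 — satisfied.
C8: U = 19 is in {22, 20, 14, 23, 19} — satisfied.
C9: X = 11 ≠ 14, but S = 16 = 16 (second disjunct) — satisfied.
C10: 7 / 7 = 1, so 7 divides 7 — satisfied.
C11: X + Y = 11 + 7 = 18 — satisfied.
C12: W = 3 is odd — satisfied.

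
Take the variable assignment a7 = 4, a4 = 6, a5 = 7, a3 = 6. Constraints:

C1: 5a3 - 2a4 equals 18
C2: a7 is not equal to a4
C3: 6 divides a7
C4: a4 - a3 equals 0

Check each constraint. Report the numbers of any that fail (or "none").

C1: 5a3 - 2a4 = 5(6) - 2(6) = 18 — satisfied.
C2: a7 = 4, a4 = 6; distinct — satisfied.
C3: 4 = 6*0 + 4, so 6 does not divide 4 — violated.
C4: a4 - a3 = 6 - 6 = 0 — satisfied.

Constraint 3 does not hold.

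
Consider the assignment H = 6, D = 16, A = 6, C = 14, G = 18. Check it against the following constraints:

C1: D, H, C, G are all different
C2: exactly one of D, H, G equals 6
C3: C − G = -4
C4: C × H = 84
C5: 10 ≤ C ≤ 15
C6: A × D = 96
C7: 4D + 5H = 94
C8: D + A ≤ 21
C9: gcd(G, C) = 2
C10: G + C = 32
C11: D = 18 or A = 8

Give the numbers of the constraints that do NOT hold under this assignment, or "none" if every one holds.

C1: values 16, 6, 14, 18 are pairwise distinct  OK
C2: D=16, H=6, G=18; 1 of them equals 6  OK
C3: C − G = 14 − 18 = -4  OK
C4: C × H = 14 × 6 = 84  OK
C5: C = 14 lies in [10, 15]  OK
C6: A × D = 6 × 16 = 96  OK
C7: 4D + 5H = 4(16) + 5(6) = 94  OK
C8: D + A = 16 + 6 = 22; 22 > 21, bound 21 not met  FAIL
C9: gcd(18, 14) = 2  OK
C10: G + C = 18 + 14 = 32  OK
C11: D = 16 ≠ 18 and A = 6 ≠ 8; both disjuncts false  FAIL

No — constraints 8 and 11 are not satisfied.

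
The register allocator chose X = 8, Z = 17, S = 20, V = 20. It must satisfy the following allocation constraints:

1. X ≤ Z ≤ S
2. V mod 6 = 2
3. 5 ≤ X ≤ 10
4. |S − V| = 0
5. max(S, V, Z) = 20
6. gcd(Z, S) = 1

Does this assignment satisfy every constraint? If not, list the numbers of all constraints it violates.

No violations.

1. values 8 ≤ 17 ≤ 20 — OK.
2. 20 mod 6 = 2 — OK.
3. X = 8 lies in [5, 10] — OK.
4. |20 − 20| = 0 — OK.
5. max(20, 20, 17) = 20 — OK.
6. gcd(17, 20) = 1 — OK.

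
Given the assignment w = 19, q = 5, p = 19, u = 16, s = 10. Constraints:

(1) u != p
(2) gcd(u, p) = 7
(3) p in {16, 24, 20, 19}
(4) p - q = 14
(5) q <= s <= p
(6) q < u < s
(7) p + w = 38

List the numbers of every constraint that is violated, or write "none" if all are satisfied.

(1) u = 16, p = 19; distinct — holds.
(2) gcd(16, 19) = 1, not 7 — does not hold.
(3) p = 19 is in {16, 24, 20, 19} — holds.
(4) p - q = 19 - 5 = 14 — holds.
(5) values 5 <= 10 <= 19 — holds.
(6) values 5, 16, 10; u = 16 is not < s = 10 — does not hold.
(7) p + w = 19 + 19 = 38 — holds.

No — constraints 2 and 6 are not satisfied.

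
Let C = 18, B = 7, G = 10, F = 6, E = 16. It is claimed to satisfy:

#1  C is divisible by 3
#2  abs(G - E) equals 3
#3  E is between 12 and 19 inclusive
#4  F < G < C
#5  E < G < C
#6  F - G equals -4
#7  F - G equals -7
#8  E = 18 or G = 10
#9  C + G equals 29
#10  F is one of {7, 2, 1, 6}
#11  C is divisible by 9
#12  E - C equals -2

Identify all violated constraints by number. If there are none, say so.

#1 18 / 3 = 6, so 3 divides 18 — satisfied.
#2 abs(10 - 16) = 6, not 3 — violated.
#3 E = 16 lies in [12, 19] — satisfied.
#4 values 6 < 10 < 18 — satisfied.
#5 values 16, 10, 18; E = 16 is not < G = 10 — violated.
#6 F - G = 6 - 10 = -4 — satisfied.
#7 F - G = 6 - 10 = -4, not -7 — violated.
#8 E = 16 ≠ 18, but G = 10 = 10 (second disjunct) — satisfied.
#9 C + G = 18 + 10 = 28, not 29 — violated.
#10 F = 6 is in {7, 2, 1, 6} — satisfied.
#11 18 / 9 = 2, so 9 divides 18 — satisfied.
#12 E - C = 16 - 18 = -2 — satisfied.

The assignment fails constraints 2, 5, 7, 9.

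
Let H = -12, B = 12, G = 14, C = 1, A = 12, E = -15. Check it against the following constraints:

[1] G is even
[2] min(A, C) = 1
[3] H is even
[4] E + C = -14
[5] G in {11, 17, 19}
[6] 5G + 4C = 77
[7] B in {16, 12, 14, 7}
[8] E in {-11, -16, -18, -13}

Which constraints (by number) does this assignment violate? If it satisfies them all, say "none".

No — constraints 5, 6, and 8 are not satisfied.

[1] G = 14 is even — holds.
[2] min(12, 1) = 1 — holds.
[3] H = -12 is even — holds.
[4] E + C = -15 + 1 = -14 — holds.
[5] G = 14 is not in {11, 17, 19} — fails.
[6] 5G + 4C = 5(14) + 4(1) = 74, not 77 — fails.
[7] B = 12 is in {16, 12, 14, 7} — holds.
[8] E = -15 is not in {-11, -16, -18, -13} — fails.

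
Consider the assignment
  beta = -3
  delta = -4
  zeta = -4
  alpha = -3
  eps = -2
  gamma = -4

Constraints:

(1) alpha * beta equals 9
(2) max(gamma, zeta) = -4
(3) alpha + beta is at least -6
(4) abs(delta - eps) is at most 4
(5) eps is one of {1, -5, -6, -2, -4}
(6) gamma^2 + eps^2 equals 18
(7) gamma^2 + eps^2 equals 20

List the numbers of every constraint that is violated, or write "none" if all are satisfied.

Constraint 6 is violated.

(1) alpha * beta = -3 * (-3) = 9  true
(2) max(-4, -4) = -4  true
(3) alpha + beta = -3 + (-3) = -6; -6 ≥ -6  true
(4) abs(-4 - (-2)) = 2; 2 ≤ 4  true
(5) eps = -2 is in {1, -5, -6, -2, -4}  true
(6) gamma^2 + eps^2 = (-4)^2 + (-2)^2 = 16 + 4 = 20, not 18  false
(7) gamma^2 + eps^2 = (-4)^2 + (-2)^2 = 16 + 4 = 20  true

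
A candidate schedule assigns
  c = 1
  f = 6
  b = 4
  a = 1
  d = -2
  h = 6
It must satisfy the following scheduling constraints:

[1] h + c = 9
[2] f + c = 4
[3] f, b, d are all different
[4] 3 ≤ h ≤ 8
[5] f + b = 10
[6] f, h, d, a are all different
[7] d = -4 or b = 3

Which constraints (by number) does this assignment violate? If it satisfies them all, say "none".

Constraints 1, 2, 6, 7 are violated.

[1] h + c = 6 + 1 = 7, not 9  FAIL
[2] f + c = 6 + 1 = 7, not 4  FAIL
[3] values 6, 4, -2 are pairwise distinct  OK
[4] h = 6 lies in [3, 8]  OK
[5] f + b = 6 + 4 = 10  OK
[6] f = h = 6, not all different  FAIL
[7] d = -2 ≠ -4 and b = 4 ≠ 3; both disjuncts false  FAIL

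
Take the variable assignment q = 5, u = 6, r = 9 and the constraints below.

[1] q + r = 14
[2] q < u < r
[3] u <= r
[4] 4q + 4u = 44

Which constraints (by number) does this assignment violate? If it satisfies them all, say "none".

None — every constraint holds.

[1] q + r = 5 + 9 = 14 — holds.
[2] values 5 < 6 < 9 — holds.
[3] u = 6, r = 9; 6 ≤ 9 — holds.
[4] 4q + 4u = 4(5) + 4(6) = 44 — holds.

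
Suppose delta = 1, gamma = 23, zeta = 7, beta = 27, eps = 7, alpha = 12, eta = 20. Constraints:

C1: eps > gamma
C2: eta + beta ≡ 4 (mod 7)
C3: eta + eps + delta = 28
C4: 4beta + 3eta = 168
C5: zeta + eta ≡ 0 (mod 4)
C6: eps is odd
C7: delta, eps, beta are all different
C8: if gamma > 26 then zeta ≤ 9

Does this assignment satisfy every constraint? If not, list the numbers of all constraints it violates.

Violated: 1, 2, 5.

C1: eps = 7, gamma = 23; 7 ≤ 23 (want >)  false
C2: eta + beta = 47; 47 mod 7 = 5, not 4  false
C3: eta + eps + delta = 20 + 7 + 1 = 28  true
C4: 4beta + 3eta = 4(27) + 3(20) = 168  true
C5: zeta + eta = 27; 27 mod 4 = 3, not 0  false
C6: eps = 7 is odd  true
C7: values 1, 7, 27 are pairwise distinct  true
C8: gamma = 23, not > 26; antecedent false, conditional vacuously true  true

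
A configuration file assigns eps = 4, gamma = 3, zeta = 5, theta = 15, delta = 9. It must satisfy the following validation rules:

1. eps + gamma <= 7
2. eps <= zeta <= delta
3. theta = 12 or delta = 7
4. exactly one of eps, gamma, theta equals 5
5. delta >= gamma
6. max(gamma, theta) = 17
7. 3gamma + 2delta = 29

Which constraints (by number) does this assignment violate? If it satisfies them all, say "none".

1. eps + gamma = 4 + 3 = 7; 7 ≤ 7  ✔
2. values 4 <= 5 <= 9  ✔
3. theta = 15 ≠ 12 and delta = 9 ≠ 7; both disjuncts false  ✘
4. eps=4, gamma=3, theta=15; 0 of them equal 5, not exactly one  ✘
5. delta = 9, gamma = 3; 9 ≥ 3  ✔
6. max(3, 15) = 15, not 17  ✘
7. 3gamma + 2delta = 3(3) + 2(9) = 27, not 29  ✘

Violated: 3, 4, 6, 7.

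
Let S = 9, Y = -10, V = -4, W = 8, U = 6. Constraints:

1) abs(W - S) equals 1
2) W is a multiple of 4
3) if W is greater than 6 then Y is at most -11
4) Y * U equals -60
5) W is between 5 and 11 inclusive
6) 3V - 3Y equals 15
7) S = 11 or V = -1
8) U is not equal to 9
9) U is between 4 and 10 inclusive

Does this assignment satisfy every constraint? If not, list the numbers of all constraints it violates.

Constraints 3, 6, and 7 do not hold.

1) abs(8 - 9) = 1 — holds.
2) 8 / 4 = 2, so 4 divides 8 — holds.
3) W = 8 > 6, so we need Y ≤ -11; but Y = -10 > -11 — fails.
4) Y * U = -10 * 6 = -60 — holds.
5) W = 8 lies in [5, 11] — holds.
6) 3V - 3Y = 3(-4) - 3(-10) = 18, not 15 — fails.
7) S = 9 ≠ 11 and V = -4 ≠ -1; both disjuncts false — fails.
8) U = 6, and 6 ≠ 9 — holds.
9) U = 6 lies in [4, 10] — holds.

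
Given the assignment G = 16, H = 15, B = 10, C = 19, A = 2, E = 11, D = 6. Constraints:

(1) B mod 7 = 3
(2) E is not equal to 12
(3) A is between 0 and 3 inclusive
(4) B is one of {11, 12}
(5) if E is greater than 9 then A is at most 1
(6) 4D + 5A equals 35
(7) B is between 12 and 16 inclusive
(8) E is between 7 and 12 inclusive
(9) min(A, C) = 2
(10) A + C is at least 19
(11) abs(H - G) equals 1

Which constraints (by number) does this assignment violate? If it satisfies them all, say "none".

(1) 10 mod 7 = 3  yes
(2) E = 11, and 11 ≠ 12  yes
(3) A = 2 lies in [0, 3]  yes
(4) B = 10 is not in {11, 12}  no
(5) E = 11 > 9, so we need A ≤ 1; but A = 2 > 1  no
(6) 4D + 5A = 4(6) + 5(2) = 34, not 35  no
(7) B = 10 is outside [12, 16]  no
(8) E = 11 lies in [7, 12]  yes
(9) min(2, 19) = 2  yes
(10) A + C = 2 + 19 = 21; 21 ≥ 19  yes
(11) abs(15 - 16) = 1  yes

Constraints 4, 5, 6, and 7 are violated.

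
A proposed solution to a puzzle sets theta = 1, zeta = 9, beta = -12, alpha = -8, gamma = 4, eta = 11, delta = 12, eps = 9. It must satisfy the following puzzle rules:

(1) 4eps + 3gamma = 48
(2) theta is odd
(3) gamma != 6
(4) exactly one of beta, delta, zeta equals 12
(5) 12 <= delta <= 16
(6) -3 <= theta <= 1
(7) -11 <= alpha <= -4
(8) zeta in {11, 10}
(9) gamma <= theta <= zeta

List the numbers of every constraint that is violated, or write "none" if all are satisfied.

No — constraints 8, 9 are not satisfied.

(1) 4eps + 3gamma = 4(9) + 3(4) = 48  true
(2) theta = 1 is odd  true
(3) gamma = 4, and 4 ≠ 6  true
(4) beta=-12, delta=12, zeta=9; 1 of them equals 12  true
(5) delta = 12 lies in [12, 16]  true
(6) theta = 1 lies in [-3, 1]  true
(7) alpha = -8 lies in [-11, -4]  true
(8) zeta = 9 is not in {11, 10}  false
(9) values 4, 1, 9; gamma = 4 is not <= theta = 1  false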